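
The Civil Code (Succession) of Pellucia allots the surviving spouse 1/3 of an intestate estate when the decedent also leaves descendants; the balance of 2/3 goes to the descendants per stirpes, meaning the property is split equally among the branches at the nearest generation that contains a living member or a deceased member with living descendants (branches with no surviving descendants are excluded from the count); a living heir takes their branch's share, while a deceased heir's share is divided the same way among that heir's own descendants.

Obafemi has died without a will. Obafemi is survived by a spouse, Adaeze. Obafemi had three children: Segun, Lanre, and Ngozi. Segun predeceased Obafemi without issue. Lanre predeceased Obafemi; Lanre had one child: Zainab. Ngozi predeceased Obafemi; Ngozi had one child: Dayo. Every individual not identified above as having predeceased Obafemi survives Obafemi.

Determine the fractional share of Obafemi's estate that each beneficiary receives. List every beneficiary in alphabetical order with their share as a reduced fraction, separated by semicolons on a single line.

Adaeze 1/3; Dayo 1/3; Zainab 1/3

Adaeze, as surviving spouse, takes 1/3.
The remaining 2/3 passes to Obafemi's descendants per stirpes.
Segun left no surviving issue, so that branch lapses and is disregarded.
The 2/3 is divided into 2 equal shares of 1/3 among Lanre, Ngozi.
Lanre predeceased; the 1/3 allotted to Lanre's branch passes to Lanre's issue by representation.
Zainab is the sole taker at this level and receives the full 1/3.
Ngozi predeceased; the 1/3 allotted to Ngozi's branch passes to Ngozi's issue by representation.
Dayo is the sole taker at this level and receives the full 1/3.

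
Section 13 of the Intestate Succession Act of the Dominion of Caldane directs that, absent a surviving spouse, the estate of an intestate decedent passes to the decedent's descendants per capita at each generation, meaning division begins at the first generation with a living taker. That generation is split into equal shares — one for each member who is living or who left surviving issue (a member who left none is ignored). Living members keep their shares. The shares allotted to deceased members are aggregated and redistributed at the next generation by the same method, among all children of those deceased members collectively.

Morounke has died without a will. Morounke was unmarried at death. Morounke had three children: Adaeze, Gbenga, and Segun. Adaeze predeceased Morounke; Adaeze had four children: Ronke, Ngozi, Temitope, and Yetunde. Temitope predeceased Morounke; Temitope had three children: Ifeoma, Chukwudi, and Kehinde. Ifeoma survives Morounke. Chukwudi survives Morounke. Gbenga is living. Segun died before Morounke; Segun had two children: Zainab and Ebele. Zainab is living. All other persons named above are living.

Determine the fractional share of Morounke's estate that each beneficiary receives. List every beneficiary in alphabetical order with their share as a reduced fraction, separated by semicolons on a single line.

There is no surviving spouse, so the entire estate passes to Morounke's descendants per capita at each generation.
At generation 1 (Adaeze, Gbenga, Segun) there are 3 shares of (1)/3 = 1/3 each.
Living: Gbenga — each takes 1/3.
Deceased: Adaeze and Segun. Their combined 2/3 is pooled and carried to generation 2.
At generation 2 (Ronke, Ngozi, Temitope, Yetunde, Zainab, Ebele) there are 6 shares of (2/3)/6 = 1/9 each.
Living: Ronke, Ngozi, Yetunde, Zainab, and Ebele — each takes 1/9.
Deceased: Temitope. That 1/9 share is carried to generation 3.
At generation 3 (Ifeoma, Chukwudi, Kehinde) there are 3 shares of (1/9)/3 = 1/27 each.
Living: Ifeoma, Chukwudi, and Kehinde — each takes 1/27.

Chukwudi 1/27; Ebele 1/9; Gbenga 1/3; Ifeoma 1/27; Kehinde 1/27; Ngozi 1/9; Ronke 1/9; Yetunde 1/9; Zainab 1/9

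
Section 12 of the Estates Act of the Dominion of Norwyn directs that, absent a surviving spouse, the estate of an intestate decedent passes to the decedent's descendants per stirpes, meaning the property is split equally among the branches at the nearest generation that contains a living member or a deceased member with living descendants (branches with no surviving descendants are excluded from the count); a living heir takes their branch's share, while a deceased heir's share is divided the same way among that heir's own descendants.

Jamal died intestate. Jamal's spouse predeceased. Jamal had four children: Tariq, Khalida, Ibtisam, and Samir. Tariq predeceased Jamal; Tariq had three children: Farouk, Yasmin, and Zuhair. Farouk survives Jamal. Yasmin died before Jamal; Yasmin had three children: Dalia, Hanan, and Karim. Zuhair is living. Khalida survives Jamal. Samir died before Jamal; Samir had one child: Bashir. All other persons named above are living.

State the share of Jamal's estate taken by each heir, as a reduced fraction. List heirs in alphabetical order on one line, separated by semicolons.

There is no surviving spouse, so the entire estate passes to Jamal's descendants per stirpes.
The estate is divided into 4 equal shares of 1/4 among Tariq, Khalida, Ibtisam, Samir.
Tariq predeceased; the 1/4 allotted to Tariq's branch passes to Tariq's issue by representation.
The 1/4 is divided into 3 equal shares of 1/12 among Farouk, Yasmin, Zuhair.
Farouk is living and takes 1/12.
Yasmin predeceased; the 1/12 allotted to Yasmin's branch passes to Yasmin's issue by representation.
The 1/12 is divided into 3 equal shares of 1/36 among Dalia, Hanan, Karim.
Dalia is living and takes 1/36.
Hanan is living and takes 1/36.
Karim is living and takes 1/36.
Zuhair is living and takes 1/12.
Khalida is living and takes 1/4.
Ibtisam is living and takes 1/4.
Samir predeceased; the 1/4 allotted to Samir's branch passes to Samir's issue by representation.
Bashir is the sole taker at this level and receives the full 1/4.

Bashir 1/4; Dalia 1/36; Farouk 1/12; Hanan 1/36; Ibtisam 1/4; Karim 1/36; Khalida 1/4; Zuhair 1/12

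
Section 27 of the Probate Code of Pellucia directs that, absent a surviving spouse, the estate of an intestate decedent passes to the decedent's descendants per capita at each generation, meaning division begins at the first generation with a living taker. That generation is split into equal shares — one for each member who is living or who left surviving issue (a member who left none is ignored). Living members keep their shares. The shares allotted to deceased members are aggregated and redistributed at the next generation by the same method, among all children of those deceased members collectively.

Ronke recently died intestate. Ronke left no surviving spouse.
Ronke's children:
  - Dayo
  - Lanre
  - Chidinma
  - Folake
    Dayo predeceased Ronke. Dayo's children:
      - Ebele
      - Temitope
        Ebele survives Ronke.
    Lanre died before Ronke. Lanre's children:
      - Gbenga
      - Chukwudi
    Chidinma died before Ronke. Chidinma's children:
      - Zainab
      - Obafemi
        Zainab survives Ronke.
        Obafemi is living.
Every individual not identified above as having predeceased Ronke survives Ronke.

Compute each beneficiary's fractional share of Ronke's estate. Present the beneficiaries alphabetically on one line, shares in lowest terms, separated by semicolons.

There is no surviving spouse, so the entire estate passes to Ronke's descendants per capita at each generation.
At generation 1 (Dayo, Lanre, Chidinma, Folake) there are 4 shares of (1)/4 = 1/4 each.
Living: Folake — each takes 1/4.
Deceased: Dayo, Lanre, and Chidinma. Their combined 3/4 is pooled and carried to generation 2.
At generation 2 (Ebele, Temitope, Gbenga, Chukwudi, Zainab, Obafemi) there are 6 shares of (3/4)/6 = 1/8 each.
Living: Ebele, Temitope, Gbenga, Chukwudi, Zainab, and Obafemi — each takes 1/8.

Chukwudi 1/8; Ebele 1/8; Folake 1/4; Gbenga 1/8; Obafemi 1/8; Temitope 1/8; Zainab 1/8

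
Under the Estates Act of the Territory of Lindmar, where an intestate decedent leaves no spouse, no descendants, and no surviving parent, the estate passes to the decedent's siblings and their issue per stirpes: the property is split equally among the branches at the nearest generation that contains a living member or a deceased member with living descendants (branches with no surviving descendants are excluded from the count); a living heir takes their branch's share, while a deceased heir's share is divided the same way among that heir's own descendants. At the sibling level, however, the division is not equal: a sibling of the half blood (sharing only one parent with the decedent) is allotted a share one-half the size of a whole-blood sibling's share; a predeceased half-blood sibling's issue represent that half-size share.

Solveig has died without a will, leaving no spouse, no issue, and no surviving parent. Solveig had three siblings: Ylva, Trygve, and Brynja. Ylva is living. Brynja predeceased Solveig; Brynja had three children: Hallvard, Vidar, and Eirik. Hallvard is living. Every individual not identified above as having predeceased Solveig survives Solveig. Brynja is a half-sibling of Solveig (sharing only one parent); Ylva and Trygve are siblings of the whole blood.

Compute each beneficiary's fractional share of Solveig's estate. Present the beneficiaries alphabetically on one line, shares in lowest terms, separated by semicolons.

Eirik 1/15; Hallvard 1/15; Trygve 2/5; Vidar 1/15; Ylva 2/5

No spouse, descendants, or parent survives, so the estate passes to Solveig's siblings per stirpes.
Half-blood siblings count for one-half the weight of whole-blood siblings at the initial division.
Dividing 1 in proportion to weights (total weight 5/2): Ylva (weight 1) → 2/5; Trygve (weight 1) → 2/5; Brynja (weight 1/2) → 1/5.
Ylva is living and takes 2/5.
Trygve is living and takes 2/5.
Brynja predeceased; the 1/5 allotted to Brynja's branch passes to Brynja's issue by representation.
The 1/5 is divided into 3 equal shares of 1/15 among Hallvard, Vidar, Eirik.
Hallvard is living and takes 1/15.
Vidar is living and takes 1/15.
Eirik is living and takes 1/15.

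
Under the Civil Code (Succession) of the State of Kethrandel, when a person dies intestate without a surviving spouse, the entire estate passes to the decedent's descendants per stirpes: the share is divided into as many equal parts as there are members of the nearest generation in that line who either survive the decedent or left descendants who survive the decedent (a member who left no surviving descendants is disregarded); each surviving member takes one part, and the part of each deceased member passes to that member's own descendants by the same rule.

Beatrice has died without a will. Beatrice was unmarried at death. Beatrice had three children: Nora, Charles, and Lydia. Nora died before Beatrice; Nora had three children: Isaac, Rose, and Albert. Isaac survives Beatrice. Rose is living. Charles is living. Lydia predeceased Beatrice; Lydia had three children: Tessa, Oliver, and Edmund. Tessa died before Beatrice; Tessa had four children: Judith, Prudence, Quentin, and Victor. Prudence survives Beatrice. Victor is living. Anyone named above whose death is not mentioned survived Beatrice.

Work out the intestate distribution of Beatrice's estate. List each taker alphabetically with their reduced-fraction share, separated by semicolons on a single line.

There is no surviving spouse, so the entire estate passes to Beatrice's descendants per stirpes.
The estate is divided into 3 equal shares of 1/3 among Nora, Charles, Lydia.
Nora predeceased; the 1/3 allotted to Nora's branch passes to Nora's issue by representation.
The 1/3 is divided into 3 equal shares of 1/9 among Isaac, Rose, Albert.
Isaac is living and takes 1/9.
Rose is living and takes 1/9.
Albert is living and takes 1/9.
Charles is living and takes 1/3.
Lydia predeceased; the 1/3 allotted to Lydia's branch passes to Lydia's issue by representation.
The 1/3 is divided into 3 equal shares of 1/9 among Tessa, Oliver, Edmund.
Tessa predeceased; the 1/9 allotted to Tessa's branch passes to Tessa's issue by representation.
The 1/9 is divided into 4 equal shares of 1/36 among Judith, Prudence, Quentin, Victor.
Judith is living and takes 1/36.
Prudence is living and takes 1/36.
Quentin is living and takes 1/36.
Victor is living and takes 1/36.
Oliver is living and takes 1/9.
Edmund is living and takes 1/9.

Albert 1/9; Charles 1/3; Edmund 1/9; Isaac 1/9; Judith 1/36; Oliver 1/9; Prudence 1/36; Quentin 1/36; Rose 1/9; Victor 1/36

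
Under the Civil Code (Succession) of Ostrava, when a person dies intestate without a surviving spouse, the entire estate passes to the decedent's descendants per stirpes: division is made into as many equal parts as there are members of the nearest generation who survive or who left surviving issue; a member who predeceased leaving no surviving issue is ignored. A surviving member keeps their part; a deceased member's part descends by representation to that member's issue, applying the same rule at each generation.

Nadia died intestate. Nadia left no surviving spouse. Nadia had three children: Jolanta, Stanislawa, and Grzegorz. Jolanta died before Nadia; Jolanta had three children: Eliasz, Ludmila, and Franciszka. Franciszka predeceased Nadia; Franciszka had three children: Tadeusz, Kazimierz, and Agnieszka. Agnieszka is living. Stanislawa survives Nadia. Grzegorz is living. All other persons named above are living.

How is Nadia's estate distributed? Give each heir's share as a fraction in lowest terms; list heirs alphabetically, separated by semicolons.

There is no surviving spouse, so the entire estate passes to Nadia's descendants per stirpes.
The estate is divided into 3 equal shares of 1/3 among Jolanta, Stanislawa, Grzegorz.
Jolanta predeceased; the 1/3 allotted to Jolanta's branch passes to Jolanta's issue by representation.
The 1/3 is divided into 3 equal shares of 1/9 among Eliasz, Ludmila, Franciszka.
Eliasz is living and takes 1/9.
Ludmila is living and takes 1/9.
Franciszka predeceased; the 1/9 allotted to Franciszka's branch passes to Franciszka's issue by representation.
The 1/9 is divided into 3 equal shares of 1/27 among Tadeusz, Kazimierz, Agnieszka.
Tadeusz is living and takes 1/27.
Kazimierz is living and takes 1/27.
Agnieszka is living and takes 1/27.
Stanislawa is living and takes 1/3.
Grzegorz is living and takes 1/3.

Agnieszka 1/27; Eliasz 1/9; Grzegorz 1/3; Kazimierz 1/27; Ludmila 1/9; Stanislawa 1/3; Tadeusz 1/27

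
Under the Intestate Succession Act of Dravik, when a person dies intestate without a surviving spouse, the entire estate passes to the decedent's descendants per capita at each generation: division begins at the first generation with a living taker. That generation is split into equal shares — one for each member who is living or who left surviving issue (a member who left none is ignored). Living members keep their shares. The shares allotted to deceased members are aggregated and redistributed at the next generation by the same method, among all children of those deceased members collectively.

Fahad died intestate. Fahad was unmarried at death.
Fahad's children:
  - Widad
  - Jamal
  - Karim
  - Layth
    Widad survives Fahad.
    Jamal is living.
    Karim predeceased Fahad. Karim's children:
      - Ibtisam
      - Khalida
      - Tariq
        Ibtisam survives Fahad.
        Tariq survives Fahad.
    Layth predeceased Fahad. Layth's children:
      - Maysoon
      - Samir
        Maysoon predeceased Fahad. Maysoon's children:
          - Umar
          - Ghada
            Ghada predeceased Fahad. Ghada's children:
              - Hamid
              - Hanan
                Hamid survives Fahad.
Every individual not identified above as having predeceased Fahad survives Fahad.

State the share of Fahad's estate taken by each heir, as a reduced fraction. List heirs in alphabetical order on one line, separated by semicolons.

There is no surviving spouse, so the entire estate passes to Fahad's descendants per capita at each generation.
At generation 1 (Widad, Jamal, Karim, Layth) there are 4 shares of (1)/4 = 1/4 each.
Living: Widad and Jamal — each takes 1/4.
Deceased: Karim and Layth. Their combined 1/2 is pooled and carried to generation 2.
At generation 2 (Ibtisam, Khalida, Tariq, Maysoon, Samir) there are 5 shares of (1/2)/5 = 1/10 each.
Living: Ibtisam, Khalida, Tariq, and Samir — each takes 1/10.
Deceased: Maysoon. That 1/10 share is carried to generation 3.
At generation 3 (Umar, Ghada) there are 2 shares of (1/10)/2 = 1/20 each.
Living: Umar — each takes 1/20.
Deceased: Ghada. That 1/20 share is carried to generation 4.
At generation 4 (Hamid, Hanan) there are 2 shares of (1/20)/2 = 1/40 each.
Living: Hamid and Hanan — each takes 1/40.

Hamid 1/40; Hanan 1/40; Ibtisam 1/10; Jamal 1/4; Khalida 1/10; Samir 1/10; Tariq 1/10; Umar 1/20; Widad 1/4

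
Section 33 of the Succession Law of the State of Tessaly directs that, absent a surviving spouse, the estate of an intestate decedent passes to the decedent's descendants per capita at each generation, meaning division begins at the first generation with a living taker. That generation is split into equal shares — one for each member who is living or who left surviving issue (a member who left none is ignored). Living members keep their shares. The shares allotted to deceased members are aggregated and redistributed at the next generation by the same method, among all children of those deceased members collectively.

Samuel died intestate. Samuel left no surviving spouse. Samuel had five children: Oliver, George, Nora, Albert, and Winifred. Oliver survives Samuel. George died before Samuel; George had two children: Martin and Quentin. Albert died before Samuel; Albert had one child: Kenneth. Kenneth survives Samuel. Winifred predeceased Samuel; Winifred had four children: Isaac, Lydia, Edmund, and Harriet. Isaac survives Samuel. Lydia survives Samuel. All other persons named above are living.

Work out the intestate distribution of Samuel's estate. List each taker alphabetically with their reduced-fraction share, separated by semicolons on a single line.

Edmund 3/35; Harriet 3/35; Isaac 3/35; Kenneth 3/35; Lydia 3/35; Martin 3/35; Nora 1/5; Oliver 1/5; Quentin 3/35

There is no surviving spouse, so the entire estate passes to Samuel's descendants per capita at each generation.
At generation 1 (Oliver, George, Nora, Albert, Winifred) there are 5 shares of (1)/5 = 1/5 each.
Living: Oliver and Nora — each takes 1/5.
Deceased: George, Albert, and Winifred. Their combined 3/5 is pooled and carried to generation 2.
At generation 2 (Martin, Quentin, Kenneth, Isaac, Lydia, Edmund, Harriet) there are 7 shares of (3/5)/7 = 3/35 each.
Living: Martin, Quentin, Kenneth, Isaac, Lydia, Edmund, and Harriet — each takes 3/35.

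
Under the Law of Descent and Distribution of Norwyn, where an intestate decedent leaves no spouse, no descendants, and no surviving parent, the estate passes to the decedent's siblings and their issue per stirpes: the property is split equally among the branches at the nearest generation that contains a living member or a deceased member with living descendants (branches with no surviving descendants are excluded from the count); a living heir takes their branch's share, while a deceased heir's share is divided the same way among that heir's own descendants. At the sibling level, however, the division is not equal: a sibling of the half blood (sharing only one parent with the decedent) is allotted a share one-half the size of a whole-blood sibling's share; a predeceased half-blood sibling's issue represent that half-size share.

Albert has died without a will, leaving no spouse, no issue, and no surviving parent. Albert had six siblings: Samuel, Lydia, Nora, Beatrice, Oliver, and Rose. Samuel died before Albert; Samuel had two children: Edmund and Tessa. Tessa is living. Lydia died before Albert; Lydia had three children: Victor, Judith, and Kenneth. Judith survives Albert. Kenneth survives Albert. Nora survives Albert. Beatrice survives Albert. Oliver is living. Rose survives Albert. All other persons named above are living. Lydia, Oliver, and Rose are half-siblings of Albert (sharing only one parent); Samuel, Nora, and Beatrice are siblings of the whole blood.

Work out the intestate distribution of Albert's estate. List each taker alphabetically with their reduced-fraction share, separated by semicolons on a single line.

No spouse, descendants, or parent survives, so the estate passes to Albert's siblings per stirpes.
Half-blood siblings count for one-half the weight of whole-blood siblings at the initial division.
Dividing 1 in proportion to weights (total weight 9/2): Samuel (weight 1) → 2/9; Lydia (weight 1/2) → 1/9; Nora (weight 1) → 2/9; Beatrice (weight 1) → 2/9; Oliver (weight 1/2) → 1/9; Rose (weight 1/2) → 1/9.
Samuel predeceased; the 2/9 allotted to Samuel's branch passes to Samuel's issue by representation.
The 2/9 is divided into 2 equal shares of 1/9 among Edmund, Tessa.
Edmund is living and takes 1/9.
Tessa is living and takes 1/9.
Lydia predeceased; the 1/9 allotted to Lydia's branch passes to Lydia's issue by representation.
The 1/9 is divided into 3 equal shares of 1/27 among Victor, Judith, Kenneth.
Victor is living and takes 1/27.
Judith is living and takes 1/27.
Kenneth is living and takes 1/27.
Nora is living and takes 2/9.
Beatrice is living and takes 2/9.
Oliver is living and takes 1/9.
Rose is living and takes 1/9.

Beatrice 2/9; Edmund 1/9; Judith 1/27; Kenneth 1/27; Nora 2/9; Oliver 1/9; Rose 1/9; Tessa 1/9; Victor 1/27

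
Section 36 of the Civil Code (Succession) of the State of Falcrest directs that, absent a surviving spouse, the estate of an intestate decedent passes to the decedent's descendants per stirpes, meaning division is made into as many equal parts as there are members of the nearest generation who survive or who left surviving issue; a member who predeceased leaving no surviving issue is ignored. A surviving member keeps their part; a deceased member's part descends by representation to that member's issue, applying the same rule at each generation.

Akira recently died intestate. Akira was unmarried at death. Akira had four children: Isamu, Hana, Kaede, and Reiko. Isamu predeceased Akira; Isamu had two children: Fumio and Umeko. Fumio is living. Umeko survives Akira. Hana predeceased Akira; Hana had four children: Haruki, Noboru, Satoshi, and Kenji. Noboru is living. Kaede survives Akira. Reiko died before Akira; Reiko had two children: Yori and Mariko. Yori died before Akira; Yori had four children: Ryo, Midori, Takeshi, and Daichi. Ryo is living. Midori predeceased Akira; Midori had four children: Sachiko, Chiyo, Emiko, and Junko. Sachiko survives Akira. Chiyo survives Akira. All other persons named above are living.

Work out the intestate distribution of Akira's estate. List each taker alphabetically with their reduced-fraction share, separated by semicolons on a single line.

Chiyo 1/128; Daichi 1/32; Emiko 1/128; Fumio 1/8; Haruki 1/16; Junko 1/128; Kaede 1/4; Kenji 1/16; Mariko 1/8; Noboru 1/16; Ryo 1/32; Sachiko 1/128; Satoshi 1/16; Takeshi 1/32; Umeko 1/8

There is no surviving spouse, so the entire estate passes to Akira's descendants per stirpes.
The estate is divided into 4 equal shares of 1/4 among Isamu, Hana, Kaede, Reiko.
Isamu predeceased; the 1/4 allotted to Isamu's branch passes to Isamu's issue by representation.
The 1/4 is divided into 2 equal shares of 1/8 among Fumio, Umeko.
Fumio is living and takes 1/8.
Umeko is living and takes 1/8.
Hana predeceased; the 1/4 allotted to Hana's branch passes to Hana's issue by representation.
The 1/4 is divided into 4 equal shares of 1/16 among Haruki, Noboru, Satoshi, Kenji.
Haruki is living and takes 1/16.
Noboru is living and takes 1/16.
Satoshi is living and takes 1/16.
Kenji is living and takes 1/16.
Kaede is living and takes 1/4.
Reiko predeceased; the 1/4 allotted to Reiko's branch passes to Reiko's issue by representation.
The 1/4 is divided into 2 equal shares of 1/8 among Yori, Mariko.
Yori predeceased; the 1/8 allotted to Yori's branch passes to Yori's issue by representation.
The 1/8 is divided into 4 equal shares of 1/32 among Ryo, Midori, Takeshi, Daichi.
Ryo is living and takes 1/32.
Midori predeceased; the 1/32 allotted to Midori's branch passes to Midori's issue by representation.
The 1/32 is divided into 4 equal shares of 1/128 among Sachiko, Chiyo, Emiko, Junko.
Sachiko is living and takes 1/128.
Chiyo is living and takes 1/128.
Emiko is living and takes 1/128.
Junko is living and takes 1/128.
Takeshi is living and takes 1/32.
Daichi is living and takes 1/32.
Mariko is living and takes 1/8.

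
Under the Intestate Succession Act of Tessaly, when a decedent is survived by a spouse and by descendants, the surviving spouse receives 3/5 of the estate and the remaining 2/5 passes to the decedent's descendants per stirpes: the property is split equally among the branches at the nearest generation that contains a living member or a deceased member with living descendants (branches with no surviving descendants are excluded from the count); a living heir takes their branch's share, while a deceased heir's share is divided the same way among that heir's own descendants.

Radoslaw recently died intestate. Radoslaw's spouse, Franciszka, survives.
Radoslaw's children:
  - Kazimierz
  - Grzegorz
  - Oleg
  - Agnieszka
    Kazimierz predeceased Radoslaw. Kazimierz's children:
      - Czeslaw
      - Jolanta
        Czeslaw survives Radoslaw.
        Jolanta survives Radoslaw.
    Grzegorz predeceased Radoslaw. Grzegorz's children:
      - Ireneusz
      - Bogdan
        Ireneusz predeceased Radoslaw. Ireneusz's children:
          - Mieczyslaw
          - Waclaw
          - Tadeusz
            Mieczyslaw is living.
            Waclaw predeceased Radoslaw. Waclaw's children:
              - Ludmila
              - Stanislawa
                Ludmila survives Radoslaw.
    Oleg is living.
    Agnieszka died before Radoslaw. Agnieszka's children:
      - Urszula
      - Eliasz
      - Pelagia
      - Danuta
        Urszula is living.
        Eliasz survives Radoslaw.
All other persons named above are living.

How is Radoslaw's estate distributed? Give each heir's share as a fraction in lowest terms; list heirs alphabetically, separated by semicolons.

Bogdan 1/20; Czeslaw 1/20; Danuta 1/40; Eliasz 1/40; Franciszka 3/5; Jolanta 1/20; Ludmila 1/120; Mieczyslaw 1/60; Oleg 1/10; Pelagia 1/40; Stanislawa 1/120; Tadeusz 1/60; Urszula 1/40

Franciszka, as surviving spouse, takes 3/5.
The remaining 2/5 passes to Radoslaw's descendants per stirpes.
The 2/5 is divided into 4 equal shares of 1/10 among Kazimierz, Grzegorz, Oleg, Agnieszka.
Kazimierz predeceased; the 1/10 allotted to Kazimierz's branch passes to Kazimierz's issue by representation.
The 1/10 is divided into 2 equal shares of 1/20 among Czeslaw, Jolanta.
Czeslaw is living and takes 1/20.
Jolanta is living and takes 1/20.
Grzegorz predeceased; the 1/10 allotted to Grzegorz's branch passes to Grzegorz's issue by representation.
The 1/10 is divided into 2 equal shares of 1/20 among Ireneusz, Bogdan.
Ireneusz predeceased; the 1/20 allotted to Ireneusz's branch passes to Ireneusz's issue by representation.
The 1/20 is divided into 3 equal shares of 1/60 among Mieczyslaw, Waclaw, Tadeusz.
Mieczyslaw is living and takes 1/60.
Waclaw predeceased; the 1/60 allotted to Waclaw's branch passes to Waclaw's issue by representation.
The 1/60 is divided into 2 equal shares of 1/120 among Ludmila, Stanislawa.
Ludmila is living and takes 1/120.
Stanislawa is living and takes 1/120.
Tadeusz is living and takes 1/60.
Bogdan is living and takes 1/20.
Oleg is living and takes 1/10.
Agnieszka predeceased; the 1/10 allotted to Agnieszka's branch passes to Agnieszka's issue by representation.
The 1/10 is divided into 4 equal shares of 1/40 among Urszula, Eliasz, Pelagia, Danuta.
Urszula is living and takes 1/40.
Eliasz is living and takes 1/40.
Pelagia is living and takes 1/40.
Danuta is living and takes 1/40.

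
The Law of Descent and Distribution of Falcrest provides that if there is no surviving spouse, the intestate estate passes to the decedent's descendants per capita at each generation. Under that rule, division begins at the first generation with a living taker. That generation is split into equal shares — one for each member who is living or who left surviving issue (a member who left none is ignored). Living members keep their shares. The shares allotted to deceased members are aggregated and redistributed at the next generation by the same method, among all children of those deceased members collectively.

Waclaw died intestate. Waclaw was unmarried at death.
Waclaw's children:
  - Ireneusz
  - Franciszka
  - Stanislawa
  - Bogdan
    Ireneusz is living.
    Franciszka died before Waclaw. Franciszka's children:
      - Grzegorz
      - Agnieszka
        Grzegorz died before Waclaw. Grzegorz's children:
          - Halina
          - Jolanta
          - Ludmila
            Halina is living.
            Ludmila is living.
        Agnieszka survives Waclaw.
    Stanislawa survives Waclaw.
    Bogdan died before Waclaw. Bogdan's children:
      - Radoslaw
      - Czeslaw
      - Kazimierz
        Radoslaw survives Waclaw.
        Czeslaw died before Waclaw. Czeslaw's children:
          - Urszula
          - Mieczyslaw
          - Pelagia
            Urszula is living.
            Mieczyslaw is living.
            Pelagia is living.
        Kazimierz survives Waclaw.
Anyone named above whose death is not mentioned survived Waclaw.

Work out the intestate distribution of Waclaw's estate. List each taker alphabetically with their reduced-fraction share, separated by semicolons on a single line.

Agnieszka 1/10; Halina 1/30; Ireneusz 1/4; Jolanta 1/30; Kazimierz 1/10; Ludmila 1/30; Mieczyslaw 1/30; Pelagia 1/30; Radoslaw 1/10; Stanislawa 1/4; Urszula 1/30

There is no surviving spouse, so the entire estate passes to Waclaw's descendants per capita at each generation.
At generation 1 (Ireneusz, Franciszka, Stanislawa, Bogdan) there are 4 shares of (1)/4 = 1/4 each.
Living: Ireneusz and Stanislawa — each takes 1/4.
Deceased: Franciszka and Bogdan. Their combined 1/2 is pooled and carried to generation 2.
At generation 2 (Grzegorz, Agnieszka, Radoslaw, Czeslaw, Kazimierz) there are 5 shares of (1/2)/5 = 1/10 each.
Living: Agnieszka, Radoslaw, and Kazimierz — each takes 1/10.
Deceased: Grzegorz and Czeslaw. Their combined 1/5 is pooled and carried to generation 3.
At generation 3 (Halina, Jolanta, Ludmila, Urszula, Mieczyslaw, Pelagia) there are 6 shares of (1/5)/6 = 1/30 each.
Living: Halina, Jolanta, Ludmila, Urszula, Mieczyslaw, and Pelagia — each takes 1/30.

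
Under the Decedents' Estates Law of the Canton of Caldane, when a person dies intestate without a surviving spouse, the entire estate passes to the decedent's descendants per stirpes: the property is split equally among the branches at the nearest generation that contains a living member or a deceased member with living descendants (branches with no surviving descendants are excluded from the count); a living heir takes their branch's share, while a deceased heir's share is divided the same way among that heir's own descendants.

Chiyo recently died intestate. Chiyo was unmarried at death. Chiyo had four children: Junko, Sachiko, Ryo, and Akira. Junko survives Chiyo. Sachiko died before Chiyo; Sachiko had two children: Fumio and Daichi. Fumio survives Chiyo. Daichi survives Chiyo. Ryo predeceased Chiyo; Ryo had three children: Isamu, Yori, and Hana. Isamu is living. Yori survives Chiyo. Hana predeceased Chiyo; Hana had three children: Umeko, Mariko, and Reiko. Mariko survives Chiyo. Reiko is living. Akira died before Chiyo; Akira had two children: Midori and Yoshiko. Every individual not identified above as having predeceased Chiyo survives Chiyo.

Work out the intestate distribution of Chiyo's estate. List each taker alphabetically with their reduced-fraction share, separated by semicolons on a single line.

There is no surviving spouse, so the entire estate passes to Chiyo's descendants per stirpes.
The estate is divided into 4 equal shares of 1/4 among Junko, Sachiko, Ryo, Akira.
Junko is living and takes 1/4.
Sachiko predeceased; the 1/4 allotted to Sachiko's branch passes to Sachiko's issue by representation.
The 1/4 is divided into 2 equal shares of 1/8 among Fumio, Daichi.
Fumio is living and takes 1/8.
Daichi is living and takes 1/8.
Ryo predeceased; the 1/4 allotted to Ryo's branch passes to Ryo's issue by representation.
The 1/4 is divided into 3 equal shares of 1/12 among Isamu, Yori, Hana.
Isamu is living and takes 1/12.
Yori is living and takes 1/12.
Hana predeceased; the 1/12 allotted to Hana's branch passes to Hana's issue by representation.
The 1/12 is divided into 3 equal shares of 1/36 among Umeko, Mariko, Reiko.
Umeko is living and takes 1/36.
Mariko is living and takes 1/36.
Reiko is living and takes 1/36.
Akira predeceased; the 1/4 allotted to Akira's branch passes to Akira's issue by representation.
The 1/4 is divided into 2 equal shares of 1/8 among Midori, Yoshiko.
Midori is living and takes 1/8.
Yoshiko is living and takes 1/8.

Daichi 1/8; Fumio 1/8; Isamu 1/12; Junko 1/4; Mariko 1/36; Midori 1/8; Reiko 1/36; Umeko 1/36; Yori 1/12; Yoshiko 1/8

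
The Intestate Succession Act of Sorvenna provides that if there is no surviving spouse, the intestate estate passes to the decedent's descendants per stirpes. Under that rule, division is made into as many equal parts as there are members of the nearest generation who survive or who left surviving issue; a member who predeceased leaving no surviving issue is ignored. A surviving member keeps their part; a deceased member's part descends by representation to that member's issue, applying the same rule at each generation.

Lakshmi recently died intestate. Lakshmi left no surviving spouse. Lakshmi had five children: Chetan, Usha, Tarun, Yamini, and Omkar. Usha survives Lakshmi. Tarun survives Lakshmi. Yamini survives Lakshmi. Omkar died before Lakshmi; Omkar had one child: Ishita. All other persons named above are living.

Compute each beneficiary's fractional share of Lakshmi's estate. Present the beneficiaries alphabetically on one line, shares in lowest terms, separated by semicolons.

Chetan 1/5; Ishita 1/5; Tarun 1/5; Usha 1/5; Yamini 1/5

There is no surviving spouse, so the entire estate passes to Lakshmi's descendants per stirpes.
The estate is divided into 5 equal shares of 1/5 among Chetan, Usha, Tarun, Yamini, Omkar.
Chetan is living and takes 1/5.
Usha is living and takes 1/5.
Tarun is living and takes 1/5.
Yamini is living and takes 1/5.
Omkar predeceased; the 1/5 allotted to Omkar's branch passes to Omkar's issue by representation.
Ishita is the sole taker at this level and receives the full 1/5.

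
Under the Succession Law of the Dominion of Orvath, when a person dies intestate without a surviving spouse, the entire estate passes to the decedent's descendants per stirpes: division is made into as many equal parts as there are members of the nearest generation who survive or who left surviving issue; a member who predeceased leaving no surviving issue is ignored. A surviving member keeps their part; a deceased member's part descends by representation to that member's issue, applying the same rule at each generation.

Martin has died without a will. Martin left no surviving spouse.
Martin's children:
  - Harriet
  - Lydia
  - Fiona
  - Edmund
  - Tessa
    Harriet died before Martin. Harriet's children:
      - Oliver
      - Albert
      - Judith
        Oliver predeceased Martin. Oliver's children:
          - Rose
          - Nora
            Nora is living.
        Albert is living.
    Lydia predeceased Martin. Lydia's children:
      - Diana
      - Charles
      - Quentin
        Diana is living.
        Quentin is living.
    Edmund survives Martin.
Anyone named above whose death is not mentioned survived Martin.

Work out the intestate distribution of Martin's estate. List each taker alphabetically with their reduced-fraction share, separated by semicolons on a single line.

Albert 1/15; Charles 1/15; Diana 1/15; Edmund 1/5; Fiona 1/5; Judith 1/15; Nora 1/30; Quentin 1/15; Rose 1/30; Tessa 1/5

There is no surviving spouse, so the entire estate passes to Martin's descendants per stirpes.
The estate is divided into 5 equal shares of 1/5 among Harriet, Lydia, Fiona, Edmund, Tessa.
Harriet predeceased; the 1/5 allotted to Harriet's branch passes to Harriet's issue by representation.
The 1/5 is divided into 3 equal shares of 1/15 among Oliver, Albert, Judith.
Oliver predeceased; the 1/15 allotted to Oliver's branch passes to Oliver's issue by representation.
The 1/15 is divided into 2 equal shares of 1/30 among Rose, Nora.
Rose is living and takes 1/30.
Nora is living and takes 1/30.
Albert is living and takes 1/15.
Judith is living and takes 1/15.
Lydia predeceased; the 1/5 allotted to Lydia's branch passes to Lydia's issue by representation.
The 1/5 is divided into 3 equal shares of 1/15 among Diana, Charles, Quentin.
Diana is living and takes 1/15.
Charles is living and takes 1/15.
Quentin is living and takes 1/15.
Fiona is living and takes 1/5.
Edmund is living and takes 1/5.
Tessa is living and takes 1/5.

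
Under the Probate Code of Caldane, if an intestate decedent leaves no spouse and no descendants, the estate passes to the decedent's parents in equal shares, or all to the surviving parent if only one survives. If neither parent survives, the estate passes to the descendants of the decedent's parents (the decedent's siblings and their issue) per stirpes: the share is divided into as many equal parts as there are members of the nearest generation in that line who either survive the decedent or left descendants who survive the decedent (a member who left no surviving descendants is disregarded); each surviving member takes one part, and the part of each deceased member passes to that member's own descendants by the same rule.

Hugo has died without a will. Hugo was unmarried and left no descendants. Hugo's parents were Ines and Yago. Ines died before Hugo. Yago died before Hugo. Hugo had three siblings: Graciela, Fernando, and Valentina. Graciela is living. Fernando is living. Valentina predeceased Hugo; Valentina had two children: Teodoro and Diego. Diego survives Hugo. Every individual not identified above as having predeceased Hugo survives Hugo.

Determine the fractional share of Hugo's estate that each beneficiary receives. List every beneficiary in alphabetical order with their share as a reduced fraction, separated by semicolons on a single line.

Neither parent survives and there are no descendants, so the estate passes to Hugo's siblings and their issue per stirpes.
The estate is divided into 3 equal shares of 1/3 among Graciela, Fernando, Valentina.
Graciela is living and takes 1/3.
Fernando is living and takes 1/3.
Valentina predeceased; the 1/3 allotted to Valentina's branch passes to Valentina's issue by representation.
The 1/3 is divided into 2 equal shares of 1/6 among Teodoro, Diego.
Teodoro is living and takes 1/6.
Diego is living and takes 1/6.

Diego 1/6; Fernando 1/3; Graciela 1/3; Teodoro 1/6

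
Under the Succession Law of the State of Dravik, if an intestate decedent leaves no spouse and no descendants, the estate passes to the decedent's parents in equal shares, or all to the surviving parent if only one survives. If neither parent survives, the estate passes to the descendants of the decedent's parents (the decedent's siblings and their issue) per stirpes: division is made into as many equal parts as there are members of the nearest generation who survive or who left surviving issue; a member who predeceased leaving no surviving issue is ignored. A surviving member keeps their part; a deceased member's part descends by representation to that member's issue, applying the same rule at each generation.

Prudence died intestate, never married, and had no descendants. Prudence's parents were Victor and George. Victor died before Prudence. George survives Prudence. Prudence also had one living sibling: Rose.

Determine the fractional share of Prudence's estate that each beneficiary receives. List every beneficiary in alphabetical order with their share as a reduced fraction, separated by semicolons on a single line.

George 1

Only one parent, George, survives, so George takes the entire estate. The siblings take nothing because a surviving parent has priority.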